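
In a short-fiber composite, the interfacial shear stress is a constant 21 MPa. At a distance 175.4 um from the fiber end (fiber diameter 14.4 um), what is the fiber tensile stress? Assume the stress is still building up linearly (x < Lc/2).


Force balance: sigma_f * (pi*d^2/4) = tau * (pi*d) * x  ->  sigma_f = 4 * tau * x / d
sigma_f = 4 * 21 * 175.4 / 14.4 = 1023.2 MPa

1023.2 MPa


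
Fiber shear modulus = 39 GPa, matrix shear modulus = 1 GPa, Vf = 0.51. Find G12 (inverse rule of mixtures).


1/G12 = Vf/Gf + (1-Vf)/Gm = 0.51/39 + 0.49/1
G12 = 1.99 GPa

1.99 GPa


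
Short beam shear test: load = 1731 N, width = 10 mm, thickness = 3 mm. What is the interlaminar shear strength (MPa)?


ILSS = 3F/(4bh) = 3*1731/(4*10*3) = 43.28 MPa

43.28 MPa


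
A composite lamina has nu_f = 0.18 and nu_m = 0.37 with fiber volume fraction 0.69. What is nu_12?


nu_12 = nu_f*Vf + nu_m*(1-Vf) = 0.18*0.69 + 0.37*0.31 = 0.2389

0.2389


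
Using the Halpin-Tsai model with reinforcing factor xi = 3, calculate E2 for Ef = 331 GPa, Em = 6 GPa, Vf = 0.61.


eta = (Ef/Em - 1)/(Ef/Em + xi) = (55.1667 - 1)/(55.1667 + 3) = 0.9312
E2 = Em*(1+xi*eta*Vf)/(1-eta*Vf) = 37.56 GPa

37.56 GPa


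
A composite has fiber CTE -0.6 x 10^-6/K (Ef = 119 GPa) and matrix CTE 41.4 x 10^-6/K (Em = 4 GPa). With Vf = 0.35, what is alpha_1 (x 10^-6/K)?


E1 = Ef*Vf + Em*(1-Vf) = 44.25
alpha_1 = (alpha_f*Ef*Vf + alpha_m*Em*(1-Vf))/E1 = 1.87 x 10^-6/K

1.87 x 10^-6/K


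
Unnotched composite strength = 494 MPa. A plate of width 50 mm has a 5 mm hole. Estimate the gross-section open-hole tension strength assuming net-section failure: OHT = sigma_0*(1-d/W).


OHT = sigma_0*(1-d/W) = 494*(1-5/50) = 444.6 MPa

444.6 MPa


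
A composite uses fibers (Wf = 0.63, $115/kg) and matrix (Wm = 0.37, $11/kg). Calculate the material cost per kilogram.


Cost = cost_f*Wf + cost_m*Wm = 115*0.63 + 11*0.37 = $76.52/kg

$76.52/kg


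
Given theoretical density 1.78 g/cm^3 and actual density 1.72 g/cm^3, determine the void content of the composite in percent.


Void% = (rho_theo - rho_actual)/rho_theo * 100 = (1.78 - 1.72)/1.78 * 100 = 3.37%

3.37%


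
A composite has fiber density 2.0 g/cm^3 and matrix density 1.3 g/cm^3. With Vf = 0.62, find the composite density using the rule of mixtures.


rho_c = rho_f*Vf + rho_m*(1-Vf) = 2.0*0.62 + 1.3*0.38 = 1.734 g/cm^3

1.734 g/cm^3


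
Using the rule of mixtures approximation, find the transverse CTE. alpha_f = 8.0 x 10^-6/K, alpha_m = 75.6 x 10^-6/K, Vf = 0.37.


alpha_2 = alpha_f*Vf + alpha_m*(1-Vf) = 8.0*0.37 + 75.6*0.63 = 50.6 x 10^-6/K

50.6 x 10^-6/K


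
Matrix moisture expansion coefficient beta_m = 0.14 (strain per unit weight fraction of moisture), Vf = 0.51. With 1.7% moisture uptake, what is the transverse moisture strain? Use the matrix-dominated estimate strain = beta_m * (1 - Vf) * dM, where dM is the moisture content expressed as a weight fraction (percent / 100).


dM = 1.7/100 = 0.017
strain = beta_m * (1-Vf) * dM = 0.14 * 0.49 * 0.017 = 0.0011662

0.0011662


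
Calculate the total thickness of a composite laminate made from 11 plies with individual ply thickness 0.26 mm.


h = n * t_ply = 11 * 0.26 = 2.86 mm

2.86 mm


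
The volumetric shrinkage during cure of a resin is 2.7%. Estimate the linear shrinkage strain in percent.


Linear shrinkage ≈ vol_shrink/3 = 2.7/3 = 0.9%

0.9%


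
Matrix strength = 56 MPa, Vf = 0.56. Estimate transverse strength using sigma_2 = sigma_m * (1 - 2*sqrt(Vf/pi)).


factor = 1 - 2*sqrt(0.56/pi) = 0.1556
sigma_2 = 56 * 0.1556 = 8.71 MPa

8.71 MPa


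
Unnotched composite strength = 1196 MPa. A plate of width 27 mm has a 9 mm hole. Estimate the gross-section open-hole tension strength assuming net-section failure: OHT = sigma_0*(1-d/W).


OHT = sigma_0*(1-d/W) = 1196*(1-9/27) = 797.3 MPa

797.3 MPa


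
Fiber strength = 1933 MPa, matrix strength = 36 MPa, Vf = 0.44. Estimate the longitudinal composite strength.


sigma_1 = sigma_f*Vf + sigma_m*(1-Vf) = 1933*0.44 + 36*0.56 = 870.7 MPa

870.7 MPa


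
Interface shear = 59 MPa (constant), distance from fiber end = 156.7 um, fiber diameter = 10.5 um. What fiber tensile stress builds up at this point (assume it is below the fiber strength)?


Force balance: sigma_f * (pi*d^2/4) = tau * (pi*d) * x  ->  sigma_f = 4 * tau * x / d
sigma_f = 4 * 59 * 156.7 / 10.5 = 3522.0 MPa

3522.0 MPa


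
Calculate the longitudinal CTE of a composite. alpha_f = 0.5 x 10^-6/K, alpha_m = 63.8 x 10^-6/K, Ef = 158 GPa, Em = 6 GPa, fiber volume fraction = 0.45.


E1 = Ef*Vf + Em*(1-Vf) = 74.4
alpha_1 = (alpha_f*Ef*Vf + alpha_m*Em*(1-Vf))/E1 = 3.31 x 10^-6/K

3.31 x 10^-6/K


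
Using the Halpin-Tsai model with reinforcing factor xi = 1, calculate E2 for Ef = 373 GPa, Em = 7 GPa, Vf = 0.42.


eta = (Ef/Em - 1)/(Ef/Em + xi) = (53.2857 - 1)/(53.2857 + 1) = 0.9632
E2 = Em*(1+xi*eta*Vf)/(1-eta*Vf) = 16.51 GPa

16.51 GPa


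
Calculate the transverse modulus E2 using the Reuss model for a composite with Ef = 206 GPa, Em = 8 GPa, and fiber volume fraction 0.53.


1/E2 = Vf/Ef + (1-Vf)/Em = 0.53/206 + 0.47/8
E2 = 16.31 GPa

16.31 GPa


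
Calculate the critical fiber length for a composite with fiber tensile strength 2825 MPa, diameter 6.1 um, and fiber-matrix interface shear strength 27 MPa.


Lc = sigma_f * d / (2 * tau_i) = 2825 * 6.1 / (2 * 27) = 319.1 um

319.1 um


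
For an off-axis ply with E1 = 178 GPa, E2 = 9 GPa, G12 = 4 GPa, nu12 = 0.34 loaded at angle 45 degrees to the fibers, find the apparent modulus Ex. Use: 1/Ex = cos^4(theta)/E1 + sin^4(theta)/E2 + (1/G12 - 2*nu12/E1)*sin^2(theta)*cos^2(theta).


cos^4(45) = 0.25, sin^4(45) = 0.25, sin^2(45)*cos^2(45) = 0.25
1/G12 - 2*nu12/E1 = 1/4 - 2*0.34/178 = 0.24618 GPa^-1
1/Ex = 0.25/178 + 0.25/9 + 0.24618*0.25 = 0.0907272 GPa^-1
Ex = 11.02 GPa

11.02 GPa


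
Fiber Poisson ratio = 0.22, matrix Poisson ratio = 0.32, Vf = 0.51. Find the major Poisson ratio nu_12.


nu_12 = nu_f*Vf + nu_m*(1-Vf) = 0.22*0.51 + 0.32*0.49 = 0.269

0.269


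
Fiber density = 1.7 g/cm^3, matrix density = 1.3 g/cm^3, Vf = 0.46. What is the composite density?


rho_c = rho_f*Vf + rho_m*(1-Vf) = 1.7*0.46 + 1.3*0.54 = 1.484 g/cm^3

1.484 g/cm^3


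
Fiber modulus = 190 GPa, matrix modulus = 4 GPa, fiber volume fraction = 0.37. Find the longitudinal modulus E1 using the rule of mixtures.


E1 = Ef*Vf + Em*(1-Vf) = 190*0.37 + 4*0.63 = 72.82 GPa

72.82 GPa


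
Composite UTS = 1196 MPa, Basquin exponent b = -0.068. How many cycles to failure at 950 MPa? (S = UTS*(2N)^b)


N = 0.5 * (S/UTS)^(1/b) = 0.5 * (950/1196)^(1/-0.068) = 14.7798 cycles

14.7798 cycles


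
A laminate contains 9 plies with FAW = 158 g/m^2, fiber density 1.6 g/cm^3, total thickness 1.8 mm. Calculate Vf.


Vf = n * FAW / (rho_f * h * 1000) = 9 * 158 / (1.6 * 1.8 * 1000) = 0.4938

0.4938


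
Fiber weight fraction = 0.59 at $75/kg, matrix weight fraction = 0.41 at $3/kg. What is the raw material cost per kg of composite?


Cost = cost_f*Wf + cost_m*Wm = 75*0.59 + 3*0.41 = $45.48/kg

$45.48/kg


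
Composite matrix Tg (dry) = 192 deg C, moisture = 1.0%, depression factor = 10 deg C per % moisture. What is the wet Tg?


Tg_wet = Tg_dry - k*moisture = 192 - 10*1.0 = 182.0 deg C

182.0 deg C


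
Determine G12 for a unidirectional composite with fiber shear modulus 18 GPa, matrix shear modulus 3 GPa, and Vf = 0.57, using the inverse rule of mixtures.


1/G12 = Vf/Gf + (1-Vf)/Gm = 0.57/18 + 0.43/3
G12 = 5.71 GPa

5.71 GPa


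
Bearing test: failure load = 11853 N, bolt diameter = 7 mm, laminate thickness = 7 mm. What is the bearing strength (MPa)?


sigma_br = F/(d*h) = 11853/(7*7) = 241.9 MPa

241.9 MPa


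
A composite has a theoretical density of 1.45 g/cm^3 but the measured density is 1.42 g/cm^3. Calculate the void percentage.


Void% = (rho_theo - rho_actual)/rho_theo * 100 = (1.45 - 1.42)/1.45 * 100 = 2.07%

2.07%


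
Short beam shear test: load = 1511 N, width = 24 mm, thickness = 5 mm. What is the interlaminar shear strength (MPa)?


ILSS = 3F/(4bh) = 3*1511/(4*24*5) = 9.44 MPa

9.44 MPa


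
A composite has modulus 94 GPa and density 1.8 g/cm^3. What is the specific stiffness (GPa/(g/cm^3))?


Specific stiffness = E/rho = 94/1.8 = 52.2 GPa/(g/cm^3)

52.2 GPa/(g/cm^3)


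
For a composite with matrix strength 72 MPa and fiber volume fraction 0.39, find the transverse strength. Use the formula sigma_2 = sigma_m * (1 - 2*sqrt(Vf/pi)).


factor = 1 - 2*sqrt(0.39/pi) = 0.2953
sigma_2 = 72 * 0.2953 = 21.26 MPa

21.26 MPa


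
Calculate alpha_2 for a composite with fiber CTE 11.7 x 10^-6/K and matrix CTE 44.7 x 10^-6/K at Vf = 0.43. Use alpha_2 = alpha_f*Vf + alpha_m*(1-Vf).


alpha_2 = alpha_f*Vf + alpha_m*(1-Vf) = 11.7*0.43 + 44.7*0.57 = 30.5 x 10^-6/K

30.5 x 10^-6/K


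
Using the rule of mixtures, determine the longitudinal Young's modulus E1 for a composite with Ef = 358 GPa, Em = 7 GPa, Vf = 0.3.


E1 = Ef*Vf + Em*(1-Vf) = 358*0.3 + 7*0.7 = 112.3 GPa

112.3 GPa


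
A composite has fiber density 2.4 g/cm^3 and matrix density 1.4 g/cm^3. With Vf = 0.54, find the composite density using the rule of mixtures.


rho_c = rho_f*Vf + rho_m*(1-Vf) = 2.4*0.54 + 1.4*0.46 = 1.94 g/cm^3

1.94 g/cm^3


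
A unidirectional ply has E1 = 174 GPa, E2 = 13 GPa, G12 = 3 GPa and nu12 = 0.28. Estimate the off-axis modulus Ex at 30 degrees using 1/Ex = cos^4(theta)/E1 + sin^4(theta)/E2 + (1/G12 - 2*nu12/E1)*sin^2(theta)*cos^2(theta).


cos^4(30) = 0.5625, sin^4(30) = 0.0625, sin^2(30)*cos^2(30) = 0.1875
1/G12 - 2*nu12/E1 = 1/3 - 2*0.28/174 = 0.330115 GPa^-1
1/Ex = 0.5625/174 + 0.0625/13 + 0.330115*0.1875 = 0.069937 GPa^-1
Ex = 14.3 GPa

14.3 GPa


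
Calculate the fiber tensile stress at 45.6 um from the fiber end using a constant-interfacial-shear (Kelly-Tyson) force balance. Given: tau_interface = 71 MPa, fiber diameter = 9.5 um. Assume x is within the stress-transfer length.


Force balance: sigma_f * (pi*d^2/4) = tau * (pi*d) * x  ->  sigma_f = 4 * tau * x / d
sigma_f = 4 * 71 * 45.6 / 9.5 = 1363.2 MPa

1363.2 MPa


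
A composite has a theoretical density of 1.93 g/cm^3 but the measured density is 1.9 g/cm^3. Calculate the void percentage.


Void% = (rho_theo - rho_actual)/rho_theo * 100 = (1.93 - 1.9)/1.93 * 100 = 1.55%

1.55%


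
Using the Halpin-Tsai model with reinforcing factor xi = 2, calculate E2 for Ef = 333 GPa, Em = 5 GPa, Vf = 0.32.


eta = (Ef/Em - 1)/(Ef/Em + xi) = (66.6 - 1)/(66.6 + 2) = 0.9563
E2 = Em*(1+xi*eta*Vf)/(1-eta*Vf) = 11.61 GPa

11.61 GPa


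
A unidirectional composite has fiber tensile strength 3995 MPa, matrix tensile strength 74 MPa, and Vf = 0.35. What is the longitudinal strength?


sigma_1 = sigma_f*Vf + sigma_m*(1-Vf) = 3995*0.35 + 74*0.65 = 1446.4 MPa

1446.4 MPa


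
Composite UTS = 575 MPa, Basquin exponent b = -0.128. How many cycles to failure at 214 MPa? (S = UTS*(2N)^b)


N = 0.5 * (S/UTS)^(1/b) = 0.5 * (214/575)^(1/-0.128) = 1128.5412 cycles

1128.5412 cycles


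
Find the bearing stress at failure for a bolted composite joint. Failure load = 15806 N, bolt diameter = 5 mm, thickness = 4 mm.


sigma_br = F/(d*h) = 15806/(5*4) = 790.3 MPa

790.3 MPa


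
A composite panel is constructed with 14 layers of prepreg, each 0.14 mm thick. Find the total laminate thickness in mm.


h = n * t_ply = 14 * 0.14 = 1.96 mm

1.96 mm


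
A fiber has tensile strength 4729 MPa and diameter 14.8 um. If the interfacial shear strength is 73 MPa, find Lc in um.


Lc = sigma_f * d / (2 * tau_i) = 4729 * 14.8 / (2 * 73) = 479.4 um

479.4 um


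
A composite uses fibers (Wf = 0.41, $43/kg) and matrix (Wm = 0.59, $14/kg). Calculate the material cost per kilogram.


Cost = cost_f*Wf + cost_m*Wm = 43*0.41 + 14*0.59 = $25.89/kg

$25.89/kg


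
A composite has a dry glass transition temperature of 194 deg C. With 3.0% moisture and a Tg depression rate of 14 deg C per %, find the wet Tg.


Tg_wet = Tg_dry - k*moisture = 194 - 14*3.0 = 152.0 deg C

152.0 deg C


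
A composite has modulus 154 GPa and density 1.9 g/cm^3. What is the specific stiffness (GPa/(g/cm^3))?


Specific stiffness = E/rho = 154/1.9 = 81.1 GPa/(g/cm^3)

81.1 GPa/(g/cm^3)


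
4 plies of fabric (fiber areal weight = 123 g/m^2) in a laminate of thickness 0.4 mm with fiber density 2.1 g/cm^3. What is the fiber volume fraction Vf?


Vf = n * FAW / (rho_f * h * 1000) = 4 * 123 / (2.1 * 0.4 * 1000) = 0.5857

0.5857


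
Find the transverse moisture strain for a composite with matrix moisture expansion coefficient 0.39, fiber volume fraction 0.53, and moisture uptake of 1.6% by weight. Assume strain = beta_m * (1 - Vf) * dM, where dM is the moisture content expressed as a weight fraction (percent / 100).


dM = 1.6/100 = 0.016
strain = beta_m * (1-Vf) * dM = 0.39 * 0.47 * 0.016 = 0.0029328

0.0029328


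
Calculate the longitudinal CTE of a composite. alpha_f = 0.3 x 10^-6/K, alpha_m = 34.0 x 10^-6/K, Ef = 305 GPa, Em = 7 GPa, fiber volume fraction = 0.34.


E1 = Ef*Vf + Em*(1-Vf) = 108.32
alpha_1 = (alpha_f*Ef*Vf + alpha_m*Em*(1-Vf))/E1 = 1.74 x 10^-6/K

1.74 x 10^-6/K


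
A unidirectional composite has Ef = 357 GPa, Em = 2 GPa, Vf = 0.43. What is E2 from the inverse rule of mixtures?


1/E2 = Vf/Ef + (1-Vf)/Em = 0.43/357 + 0.57/2
E2 = 3.49 GPa

3.49 GPa


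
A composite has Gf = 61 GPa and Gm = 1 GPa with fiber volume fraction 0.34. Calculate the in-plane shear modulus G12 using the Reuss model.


1/G12 = Vf/Gf + (1-Vf)/Gm = 0.34/61 + 0.66/1
G12 = 1.5 GPa

1.5 GPa


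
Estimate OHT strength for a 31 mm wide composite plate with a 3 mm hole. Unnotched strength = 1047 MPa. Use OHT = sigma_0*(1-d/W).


OHT = sigma_0*(1-d/W) = 1047*(1-3/31) = 945.7 MPa

945.7 MPa


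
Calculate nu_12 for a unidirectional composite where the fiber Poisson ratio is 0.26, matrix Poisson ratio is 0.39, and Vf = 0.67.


nu_12 = nu_f*Vf + nu_m*(1-Vf) = 0.26*0.67 + 0.39*0.33 = 0.3029

0.3029


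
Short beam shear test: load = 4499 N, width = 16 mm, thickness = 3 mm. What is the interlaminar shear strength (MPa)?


ILSS = 3F/(4bh) = 3*4499/(4*16*3) = 70.3 MPa

70.3 MPa


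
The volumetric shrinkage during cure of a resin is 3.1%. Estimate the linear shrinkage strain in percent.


Linear shrinkage ≈ vol_shrink/3 = 3.1/3 = 1.033%

1.033%


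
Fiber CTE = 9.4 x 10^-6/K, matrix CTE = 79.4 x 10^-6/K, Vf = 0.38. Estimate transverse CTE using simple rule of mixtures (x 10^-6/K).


alpha_2 = alpha_f*Vf + alpha_m*(1-Vf) = 9.4*0.38 + 79.4*0.62 = 52.8 x 10^-6/K

52.8 x 10^-6/K


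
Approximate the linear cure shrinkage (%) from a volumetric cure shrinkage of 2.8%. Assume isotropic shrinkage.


Linear shrinkage ≈ vol_shrink/3 = 2.8/3 = 0.933%

0.933%


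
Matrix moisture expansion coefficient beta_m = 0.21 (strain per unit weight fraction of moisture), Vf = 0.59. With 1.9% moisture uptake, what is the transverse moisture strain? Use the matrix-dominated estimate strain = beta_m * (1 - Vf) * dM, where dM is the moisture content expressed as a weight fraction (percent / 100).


dM = 1.9/100 = 0.019
strain = beta_m * (1-Vf) * dM = 0.21 * 0.41 * 0.019 = 0.0016359

0.0016359


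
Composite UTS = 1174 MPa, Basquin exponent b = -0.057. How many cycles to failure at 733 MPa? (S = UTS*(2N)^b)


N = 0.5 * (S/UTS)^(1/b) = 0.5 * (733/1174)^(1/-0.057) = 1940.0559 cycles

1940.0559 cycles


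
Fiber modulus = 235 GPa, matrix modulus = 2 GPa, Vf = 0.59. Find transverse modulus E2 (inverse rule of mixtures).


1/E2 = Vf/Ef + (1-Vf)/Em = 0.59/235 + 0.41/2
E2 = 4.82 GPa

4.82 GPa


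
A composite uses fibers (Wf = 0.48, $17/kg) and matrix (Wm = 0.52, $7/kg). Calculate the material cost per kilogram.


Cost = cost_f*Wf + cost_m*Wm = 17*0.48 + 7*0.52 = $11.8/kg

$11.8/kg


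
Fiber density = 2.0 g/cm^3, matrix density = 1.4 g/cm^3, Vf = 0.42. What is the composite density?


rho_c = rho_f*Vf + rho_m*(1-Vf) = 2.0*0.42 + 1.4*0.58 = 1.652 g/cm^3

1.652 g/cm^3


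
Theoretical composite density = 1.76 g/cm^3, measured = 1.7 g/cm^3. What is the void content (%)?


Void% = (rho_theo - rho_actual)/rho_theo * 100 = (1.76 - 1.7)/1.76 * 100 = 3.41%

3.41%


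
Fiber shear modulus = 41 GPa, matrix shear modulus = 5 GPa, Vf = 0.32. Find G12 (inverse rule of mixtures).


1/G12 = Vf/Gf + (1-Vf)/Gm = 0.32/41 + 0.68/5
G12 = 6.95 GPa

6.95 GPa


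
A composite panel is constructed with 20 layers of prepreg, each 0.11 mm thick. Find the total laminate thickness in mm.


h = n * t_ply = 20 * 0.11 = 2.2 mm

2.2 mm


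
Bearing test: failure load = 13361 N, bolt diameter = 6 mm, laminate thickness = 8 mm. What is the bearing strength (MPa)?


sigma_br = F/(d*h) = 13361/(6*8) = 278.4 MPa

278.4 MPa


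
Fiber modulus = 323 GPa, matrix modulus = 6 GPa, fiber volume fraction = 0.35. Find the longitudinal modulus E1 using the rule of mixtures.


E1 = Ef*Vf + Em*(1-Vf) = 323*0.35 + 6*0.65 = 116.95 GPa

116.95 GPa


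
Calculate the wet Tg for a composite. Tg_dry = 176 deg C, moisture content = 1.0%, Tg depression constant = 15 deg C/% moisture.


Tg_wet = Tg_dry - k*moisture = 176 - 15*1.0 = 161.0 deg C

161.0 deg C


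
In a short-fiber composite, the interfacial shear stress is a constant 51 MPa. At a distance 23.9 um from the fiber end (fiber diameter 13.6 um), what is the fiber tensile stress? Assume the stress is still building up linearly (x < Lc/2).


Force balance: sigma_f * (pi*d^2/4) = tau * (pi*d) * x  ->  sigma_f = 4 * tau * x / d
sigma_f = 4 * 51 * 23.9 / 13.6 = 358.5 MPa

358.5 MPa


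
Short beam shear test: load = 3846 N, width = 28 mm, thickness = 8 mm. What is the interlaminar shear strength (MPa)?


ILSS = 3F/(4bh) = 3*3846/(4*28*8) = 12.88 MPa

12.88 MPa


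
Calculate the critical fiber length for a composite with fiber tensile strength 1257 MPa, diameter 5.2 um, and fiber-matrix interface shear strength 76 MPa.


Lc = sigma_f * d / (2 * tau_i) = 1257 * 5.2 / (2 * 76) = 43.0 um

43.0 um


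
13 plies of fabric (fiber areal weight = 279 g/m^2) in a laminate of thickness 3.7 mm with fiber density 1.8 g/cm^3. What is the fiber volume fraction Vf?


Vf = n * FAW / (rho_f * h * 1000) = 13 * 279 / (1.8 * 3.7 * 1000) = 0.5446

0.5446


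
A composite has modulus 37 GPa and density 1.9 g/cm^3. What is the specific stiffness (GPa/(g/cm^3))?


Specific stiffness = E/rho = 37/1.9 = 19.5 GPa/(g/cm^3)

19.5 GPa/(g/cm^3)


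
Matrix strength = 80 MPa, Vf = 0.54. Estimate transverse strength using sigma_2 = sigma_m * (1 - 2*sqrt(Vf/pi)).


factor = 1 - 2*sqrt(0.54/pi) = 0.1708
sigma_2 = 80 * 0.1708 = 13.67 MPa

13.67 MPa


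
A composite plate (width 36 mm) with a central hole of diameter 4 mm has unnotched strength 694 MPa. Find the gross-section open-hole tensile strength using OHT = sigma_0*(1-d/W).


OHT = sigma_0*(1-d/W) = 694*(1-4/36) = 616.9 MPa

616.9 MPa


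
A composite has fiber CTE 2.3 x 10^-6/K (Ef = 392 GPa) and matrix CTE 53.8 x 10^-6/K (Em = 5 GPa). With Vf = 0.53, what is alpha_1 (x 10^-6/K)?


E1 = Ef*Vf + Em*(1-Vf) = 210.11
alpha_1 = (alpha_f*Ef*Vf + alpha_m*Em*(1-Vf))/E1 = 2.88 x 10^-6/K

2.88 x 10^-6/K


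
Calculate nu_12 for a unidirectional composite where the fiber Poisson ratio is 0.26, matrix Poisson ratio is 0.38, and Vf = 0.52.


nu_12 = nu_f*Vf + nu_m*(1-Vf) = 0.26*0.52 + 0.38*0.48 = 0.3176

0.3176


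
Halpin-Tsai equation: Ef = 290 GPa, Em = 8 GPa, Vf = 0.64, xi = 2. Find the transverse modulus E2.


eta = (Ef/Em - 1)/(Ef/Em + xi) = (36.25 - 1)/(36.25 + 2) = 0.9216
E2 = Em*(1+xi*eta*Vf)/(1-eta*Vf) = 42.51 GPa

42.51 GPa


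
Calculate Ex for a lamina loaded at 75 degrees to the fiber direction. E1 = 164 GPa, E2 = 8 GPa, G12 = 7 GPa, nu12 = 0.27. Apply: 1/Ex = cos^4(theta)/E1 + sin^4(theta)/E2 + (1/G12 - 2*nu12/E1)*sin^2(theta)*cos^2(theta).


cos^4(75) = 0.004487, sin^4(75) = 0.870513, sin^2(75)*cos^2(75) = 0.0625
1/G12 - 2*nu12/E1 = 1/7 - 2*0.27/164 = 0.139564 GPa^-1
1/Ex = 0.004487/164 + 0.870513/8 + 0.139564*0.0625 = 0.1175642 GPa^-1
Ex = 8.51 GPa

8.51 GPa


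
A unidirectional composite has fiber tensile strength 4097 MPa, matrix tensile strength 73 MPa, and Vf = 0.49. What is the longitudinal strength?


sigma_1 = sigma_f*Vf + sigma_m*(1-Vf) = 4097*0.49 + 73*0.51 = 2044.8 MPa

2044.8 MPa


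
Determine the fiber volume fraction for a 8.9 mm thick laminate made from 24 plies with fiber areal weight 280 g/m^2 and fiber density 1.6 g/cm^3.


Vf = n * FAW / (rho_f * h * 1000) = 24 * 280 / (1.6 * 8.9 * 1000) = 0.4719

0.4719


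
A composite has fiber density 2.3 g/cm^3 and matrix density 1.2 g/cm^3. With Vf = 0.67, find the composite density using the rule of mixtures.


rho_c = rho_f*Vf + rho_m*(1-Vf) = 2.3*0.67 + 1.2*0.33 = 1.937 g/cm^3

1.937 g/cm^3


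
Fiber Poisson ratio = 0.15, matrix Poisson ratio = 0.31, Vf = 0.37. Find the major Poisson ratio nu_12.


nu_12 = nu_f*Vf + nu_m*(1-Vf) = 0.15*0.37 + 0.31*0.63 = 0.2508

0.2508


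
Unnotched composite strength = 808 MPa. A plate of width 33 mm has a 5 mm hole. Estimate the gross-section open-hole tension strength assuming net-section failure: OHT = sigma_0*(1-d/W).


OHT = sigma_0*(1-d/W) = 808*(1-5/33) = 685.6 MPa

685.6 MPa


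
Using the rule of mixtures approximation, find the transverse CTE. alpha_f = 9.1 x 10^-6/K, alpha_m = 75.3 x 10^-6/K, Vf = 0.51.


alpha_2 = alpha_f*Vf + alpha_m*(1-Vf) = 9.1*0.51 + 75.3*0.49 = 41.5 x 10^-6/K

41.5 x 10^-6/K


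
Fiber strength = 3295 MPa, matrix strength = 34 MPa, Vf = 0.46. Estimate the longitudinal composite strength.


sigma_1 = sigma_f*Vf + sigma_m*(1-Vf) = 3295*0.46 + 34*0.54 = 1534.1 MPa

1534.1 MPa


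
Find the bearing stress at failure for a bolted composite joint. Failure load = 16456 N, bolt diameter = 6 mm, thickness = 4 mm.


sigma_br = F/(d*h) = 16456/(6*4) = 685.7 MPa

685.7 MPa


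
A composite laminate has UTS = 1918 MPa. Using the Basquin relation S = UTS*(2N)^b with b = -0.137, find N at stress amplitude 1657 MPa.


N = 0.5 * (S/UTS)^(1/b) = 0.5 * (1657/1918)^(1/-0.137) = 1.4543 cycles

1.4543 cycles


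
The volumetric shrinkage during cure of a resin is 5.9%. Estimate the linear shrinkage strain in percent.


Linear shrinkage ≈ vol_shrink/3 = 5.9/3 = 1.967%

1.967%


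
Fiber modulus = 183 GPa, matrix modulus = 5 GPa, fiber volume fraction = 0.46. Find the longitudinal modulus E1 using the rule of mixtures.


E1 = Ef*Vf + Em*(1-Vf) = 183*0.46 + 5*0.54 = 86.88 GPa

86.88 GPa


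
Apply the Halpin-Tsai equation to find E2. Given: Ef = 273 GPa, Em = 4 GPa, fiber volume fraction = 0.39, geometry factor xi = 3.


eta = (Ef/Em - 1)/(Ef/Em + xi) = (68.25 - 1)/(68.25 + 3) = 0.9439
E2 = Em*(1+xi*eta*Vf)/(1-eta*Vf) = 13.32 GPa

13.32 GPa


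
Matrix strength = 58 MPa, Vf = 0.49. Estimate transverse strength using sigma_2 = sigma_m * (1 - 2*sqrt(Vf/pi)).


factor = 1 - 2*sqrt(0.49/pi) = 0.2101
sigma_2 = 58 * 0.2101 = 12.19 MPa

12.19 MPa


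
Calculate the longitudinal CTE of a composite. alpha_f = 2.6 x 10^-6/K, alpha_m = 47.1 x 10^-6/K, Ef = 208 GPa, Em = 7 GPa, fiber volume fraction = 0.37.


E1 = Ef*Vf + Em*(1-Vf) = 81.37
alpha_1 = (alpha_f*Ef*Vf + alpha_m*Em*(1-Vf))/E1 = 5.01 x 10^-6/K

5.01 x 10^-6/K


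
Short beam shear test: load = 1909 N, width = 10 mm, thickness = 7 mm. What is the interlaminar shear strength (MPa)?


ILSS = 3F/(4bh) = 3*1909/(4*10*7) = 20.45 MPa

20.45 MPa


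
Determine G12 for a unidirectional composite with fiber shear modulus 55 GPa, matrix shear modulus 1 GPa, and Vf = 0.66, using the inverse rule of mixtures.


1/G12 = Vf/Gf + (1-Vf)/Gm = 0.66/55 + 0.34/1
G12 = 2.84 GPa

2.84 GPa


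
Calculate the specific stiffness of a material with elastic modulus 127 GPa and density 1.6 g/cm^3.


Specific stiffness = E/rho = 127/1.6 = 79.4 GPa/(g/cm^3)

79.4 GPa/(g/cm^3)


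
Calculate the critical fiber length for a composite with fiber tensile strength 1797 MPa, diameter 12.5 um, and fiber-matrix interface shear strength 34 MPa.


Lc = sigma_f * d / (2 * tau_i) = 1797 * 12.5 / (2 * 34) = 330.3 um

330.3 um


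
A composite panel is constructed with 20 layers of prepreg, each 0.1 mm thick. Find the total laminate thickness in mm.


h = n * t_ply = 20 * 0.1 = 2.0 mm

2.0 mm


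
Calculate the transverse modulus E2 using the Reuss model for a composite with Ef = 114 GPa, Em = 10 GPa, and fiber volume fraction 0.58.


1/E2 = Vf/Ef + (1-Vf)/Em = 0.58/114 + 0.42/10
E2 = 21.24 GPa

21.24 GPa


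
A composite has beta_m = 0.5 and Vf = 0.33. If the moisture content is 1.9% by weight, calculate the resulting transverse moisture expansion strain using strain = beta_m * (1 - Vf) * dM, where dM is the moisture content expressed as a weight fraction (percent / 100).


dM = 1.9/100 = 0.019
strain = beta_m * (1-Vf) * dM = 0.5 * 0.67 * 0.019 = 0.006365

0.006365


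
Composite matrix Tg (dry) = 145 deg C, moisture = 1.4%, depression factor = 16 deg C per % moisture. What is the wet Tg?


Tg_wet = Tg_dry - k*moisture = 145 - 16*1.4 = 122.6 deg C

122.6 deg C


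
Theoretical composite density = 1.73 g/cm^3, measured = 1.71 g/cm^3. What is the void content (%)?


Void% = (rho_theo - rho_actual)/rho_theo * 100 = (1.73 - 1.71)/1.73 * 100 = 1.16%

1.16%


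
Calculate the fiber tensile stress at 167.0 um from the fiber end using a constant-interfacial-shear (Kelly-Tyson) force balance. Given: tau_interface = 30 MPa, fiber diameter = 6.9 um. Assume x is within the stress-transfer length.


Force balance: sigma_f * (pi*d^2/4) = tau * (pi*d) * x  ->  sigma_f = 4 * tau * x / d
sigma_f = 4 * 30 * 167.0 / 6.9 = 2904.3 MPa

2904.3 MPa


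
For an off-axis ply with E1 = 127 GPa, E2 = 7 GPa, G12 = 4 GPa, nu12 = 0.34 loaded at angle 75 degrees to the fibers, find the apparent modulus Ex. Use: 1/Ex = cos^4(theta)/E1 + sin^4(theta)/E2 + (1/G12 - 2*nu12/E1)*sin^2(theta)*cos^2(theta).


cos^4(75) = 0.004487, sin^4(75) = 0.870513, sin^2(75)*cos^2(75) = 0.0625
1/G12 - 2*nu12/E1 = 1/4 - 2*0.34/127 = 0.244646 GPa^-1
1/Ex = 0.004487/127 + 0.870513/7 + 0.244646*0.0625 = 0.1396846 GPa^-1
Ex = 7.16 GPa

7.16 GPa


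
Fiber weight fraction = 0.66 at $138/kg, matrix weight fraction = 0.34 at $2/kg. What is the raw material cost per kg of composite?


Cost = cost_f*Wf + cost_m*Wm = 138*0.66 + 2*0.34 = $91.76/kg

$91.76/kg


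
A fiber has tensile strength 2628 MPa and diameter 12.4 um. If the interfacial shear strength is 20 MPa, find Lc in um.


Lc = sigma_f * d / (2 * tau_i) = 2628 * 12.4 / (2 * 20) = 814.7 um

814.7 um


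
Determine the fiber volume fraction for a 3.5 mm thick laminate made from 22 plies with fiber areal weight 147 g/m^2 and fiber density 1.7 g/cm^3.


Vf = n * FAW / (rho_f * h * 1000) = 22 * 147 / (1.7 * 3.5 * 1000) = 0.5435

0.5435


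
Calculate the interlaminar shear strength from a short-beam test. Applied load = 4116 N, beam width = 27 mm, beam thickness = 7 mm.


ILSS = 3F/(4bh) = 3*4116/(4*27*7) = 16.33 MPa

16.33 MPa


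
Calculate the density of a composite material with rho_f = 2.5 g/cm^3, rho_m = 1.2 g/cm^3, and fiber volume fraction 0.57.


rho_c = rho_f*Vf + rho_m*(1-Vf) = 2.5*0.57 + 1.2*0.43 = 1.941 g/cm^3

1.941 g/cm^3


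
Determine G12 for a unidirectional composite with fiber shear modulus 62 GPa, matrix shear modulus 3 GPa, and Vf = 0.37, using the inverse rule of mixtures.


1/G12 = Vf/Gf + (1-Vf)/Gm = 0.37/62 + 0.63/3
G12 = 4.63 GPa

4.63 GPa


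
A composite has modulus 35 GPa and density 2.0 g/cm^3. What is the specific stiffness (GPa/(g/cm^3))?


Specific stiffness = E/rho = 35/2.0 = 17.5 GPa/(g/cm^3)

17.5 GPa/(g/cm^3)


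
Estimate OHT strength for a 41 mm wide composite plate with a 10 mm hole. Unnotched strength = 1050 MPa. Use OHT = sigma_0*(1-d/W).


OHT = sigma_0*(1-d/W) = 1050*(1-10/41) = 793.9 MPa

793.9 MPa


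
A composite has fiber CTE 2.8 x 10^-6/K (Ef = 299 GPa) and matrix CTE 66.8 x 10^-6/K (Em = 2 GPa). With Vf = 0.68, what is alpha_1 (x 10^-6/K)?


E1 = Ef*Vf + Em*(1-Vf) = 203.96
alpha_1 = (alpha_f*Ef*Vf + alpha_m*Em*(1-Vf))/E1 = 3.0 x 10^-6/K

3.0 x 10^-6/K


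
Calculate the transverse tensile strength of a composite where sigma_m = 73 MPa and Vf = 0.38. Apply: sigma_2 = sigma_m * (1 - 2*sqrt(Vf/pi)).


factor = 1 - 2*sqrt(0.38/pi) = 0.3044
sigma_2 = 73 * 0.3044 = 22.22 MPa

22.22 MPa


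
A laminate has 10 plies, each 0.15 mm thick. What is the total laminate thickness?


h = n * t_ply = 10 * 0.15 = 1.5 mm

1.5 mm


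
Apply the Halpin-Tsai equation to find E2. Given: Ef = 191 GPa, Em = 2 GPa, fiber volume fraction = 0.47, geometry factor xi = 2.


eta = (Ef/Em - 1)/(Ef/Em + xi) = (95.5 - 1)/(95.5 + 2) = 0.9692
E2 = Em*(1+xi*eta*Vf)/(1-eta*Vf) = 7.02 GPa

7.02 GPa


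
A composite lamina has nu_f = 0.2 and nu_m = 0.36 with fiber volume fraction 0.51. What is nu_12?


nu_12 = nu_f*Vf + nu_m*(1-Vf) = 0.2*0.51 + 0.36*0.49 = 0.2784

0.2784


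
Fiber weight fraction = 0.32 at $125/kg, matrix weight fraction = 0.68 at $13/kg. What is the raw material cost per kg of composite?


Cost = cost_f*Wf + cost_m*Wm = 125*0.32 + 13*0.68 = $48.84/kg

$48.84/kg


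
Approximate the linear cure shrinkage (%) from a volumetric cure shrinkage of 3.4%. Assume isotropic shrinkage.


Linear shrinkage ≈ vol_shrink/3 = 3.4/3 = 1.133%

1.133%


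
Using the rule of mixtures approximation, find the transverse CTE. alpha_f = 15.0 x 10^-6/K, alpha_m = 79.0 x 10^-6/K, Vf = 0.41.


alpha_2 = alpha_f*Vf + alpha_m*(1-Vf) = 15.0*0.41 + 79.0*0.59 = 52.8 x 10^-6/K

52.8 x 10^-6/K


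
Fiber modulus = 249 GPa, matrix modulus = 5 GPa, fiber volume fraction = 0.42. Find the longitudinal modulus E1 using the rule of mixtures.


E1 = Ef*Vf + Em*(1-Vf) = 249*0.42 + 5*0.58 = 107.48 GPa

107.48 GPa


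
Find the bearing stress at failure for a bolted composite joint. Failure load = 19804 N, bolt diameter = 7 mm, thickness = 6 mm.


sigma_br = F/(d*h) = 19804/(7*6) = 471.5 MPa

471.5 MPa


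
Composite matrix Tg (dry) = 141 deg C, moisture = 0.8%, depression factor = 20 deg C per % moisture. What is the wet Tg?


Tg_wet = Tg_dry - k*moisture = 141 - 20*0.8 = 125.0 deg C

125.0 deg C


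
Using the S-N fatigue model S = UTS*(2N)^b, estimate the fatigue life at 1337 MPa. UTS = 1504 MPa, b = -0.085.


N = 0.5 * (S/UTS)^(1/b) = 0.5 * (1337/1504)^(1/-0.085) = 1.9968 cycles

1.9968 cycles


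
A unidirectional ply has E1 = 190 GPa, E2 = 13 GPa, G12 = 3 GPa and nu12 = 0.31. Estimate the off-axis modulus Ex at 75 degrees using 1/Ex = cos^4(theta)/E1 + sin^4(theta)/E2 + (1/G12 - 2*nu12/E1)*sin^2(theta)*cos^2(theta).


cos^4(75) = 0.004487, sin^4(75) = 0.870513, sin^2(75)*cos^2(75) = 0.0625
1/G12 - 2*nu12/E1 = 1/3 - 2*0.31/190 = 0.33007 GPa^-1
1/Ex = 0.004487/190 + 0.870513/13 + 0.33007*0.0625 = 0.0876155 GPa^-1
Ex = 11.41 GPa

11.41 GPa


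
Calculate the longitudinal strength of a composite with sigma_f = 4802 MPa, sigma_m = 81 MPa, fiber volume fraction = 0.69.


sigma_1 = sigma_f*Vf + sigma_m*(1-Vf) = 4802*0.69 + 81*0.31 = 3338.5 MPa

3338.5 MPa


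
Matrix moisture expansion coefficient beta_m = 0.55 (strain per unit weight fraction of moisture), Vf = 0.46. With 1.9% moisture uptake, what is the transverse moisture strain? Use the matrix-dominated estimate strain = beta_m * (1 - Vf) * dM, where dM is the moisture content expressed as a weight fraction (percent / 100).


dM = 1.9/100 = 0.019
strain = beta_m * (1-Vf) * dM = 0.55 * 0.54 * 0.019 = 0.005643

0.005643


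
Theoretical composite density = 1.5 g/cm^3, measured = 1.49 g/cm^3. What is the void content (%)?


Void% = (rho_theo - rho_actual)/rho_theo * 100 = (1.5 - 1.49)/1.5 * 100 = 0.67%

0.67%


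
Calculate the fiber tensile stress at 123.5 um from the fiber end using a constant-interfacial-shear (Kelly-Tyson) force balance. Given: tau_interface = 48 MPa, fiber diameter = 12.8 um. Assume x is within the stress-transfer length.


Force balance: sigma_f * (pi*d^2/4) = tau * (pi*d) * x  ->  sigma_f = 4 * tau * x / d
sigma_f = 4 * 48 * 123.5 / 12.8 = 1852.5 MPa

1852.5 MPa


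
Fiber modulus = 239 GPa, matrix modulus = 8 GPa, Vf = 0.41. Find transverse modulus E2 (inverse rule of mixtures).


1/E2 = Vf/Ef + (1-Vf)/Em = 0.41/239 + 0.59/8
E2 = 13.25 GPa

13.25 GPa


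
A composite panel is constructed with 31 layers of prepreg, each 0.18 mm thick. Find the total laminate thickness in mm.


h = n * t_ply = 31 * 0.18 = 5.58 mm

5.58 mm


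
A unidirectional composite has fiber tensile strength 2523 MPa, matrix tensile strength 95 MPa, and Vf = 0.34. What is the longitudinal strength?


sigma_1 = sigma_f*Vf + sigma_m*(1-Vf) = 2523*0.34 + 95*0.66 = 920.5 MPa

920.5 MPa


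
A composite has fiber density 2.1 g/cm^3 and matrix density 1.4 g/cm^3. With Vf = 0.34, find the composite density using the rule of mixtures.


rho_c = rho_f*Vf + rho_m*(1-Vf) = 2.1*0.34 + 1.4*0.66 = 1.638 g/cm^3

1.638 g/cm^3


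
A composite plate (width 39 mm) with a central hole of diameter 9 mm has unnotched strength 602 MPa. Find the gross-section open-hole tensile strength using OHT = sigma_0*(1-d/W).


OHT = sigma_0*(1-d/W) = 602*(1-9/39) = 463.1 MPa

463.1 MPa


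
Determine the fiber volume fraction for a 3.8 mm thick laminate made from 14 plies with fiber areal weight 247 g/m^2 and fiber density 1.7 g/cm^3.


Vf = n * FAW / (rho_f * h * 1000) = 14 * 247 / (1.7 * 3.8 * 1000) = 0.5353

0.5353


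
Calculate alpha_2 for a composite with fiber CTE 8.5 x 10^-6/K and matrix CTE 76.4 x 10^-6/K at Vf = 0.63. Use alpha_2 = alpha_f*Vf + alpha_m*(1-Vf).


alpha_2 = alpha_f*Vf + alpha_m*(1-Vf) = 8.5*0.63 + 76.4*0.37 = 33.6 x 10^-6/K

33.6 x 10^-6/K


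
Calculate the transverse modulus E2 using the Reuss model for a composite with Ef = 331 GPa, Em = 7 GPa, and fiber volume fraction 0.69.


1/E2 = Vf/Ef + (1-Vf)/Em = 0.69/331 + 0.31/7
E2 = 21.57 GPa

21.57 GPa


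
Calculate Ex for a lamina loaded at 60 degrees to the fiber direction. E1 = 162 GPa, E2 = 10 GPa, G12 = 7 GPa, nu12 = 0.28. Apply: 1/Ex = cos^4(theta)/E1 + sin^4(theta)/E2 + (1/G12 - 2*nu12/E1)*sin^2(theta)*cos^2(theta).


cos^4(60) = 0.0625, sin^4(60) = 0.5625, sin^2(60)*cos^2(60) = 0.1875
1/G12 - 2*nu12/E1 = 1/7 - 2*0.28/162 = 0.1394 GPa^-1
1/Ex = 0.0625/162 + 0.5625/10 + 0.1394*0.1875 = 0.0827734 GPa^-1
Ex = 12.08 GPa

12.08 GPa


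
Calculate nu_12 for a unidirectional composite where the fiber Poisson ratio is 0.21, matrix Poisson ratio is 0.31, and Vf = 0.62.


nu_12 = nu_f*Vf + nu_m*(1-Vf) = 0.21*0.62 + 0.31*0.38 = 0.248

0.248


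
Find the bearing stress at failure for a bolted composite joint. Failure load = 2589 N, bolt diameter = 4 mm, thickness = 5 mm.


sigma_br = F/(d*h) = 2589/(4*5) = 129.5 MPa

129.5 MPa


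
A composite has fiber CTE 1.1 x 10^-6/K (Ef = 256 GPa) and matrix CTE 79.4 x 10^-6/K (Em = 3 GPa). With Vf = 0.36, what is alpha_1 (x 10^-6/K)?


E1 = Ef*Vf + Em*(1-Vf) = 94.08
alpha_1 = (alpha_f*Ef*Vf + alpha_m*Em*(1-Vf))/E1 = 2.7 x 10^-6/K

2.7 x 10^-6/K


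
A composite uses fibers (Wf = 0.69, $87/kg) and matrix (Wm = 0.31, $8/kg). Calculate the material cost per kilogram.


Cost = cost_f*Wf + cost_m*Wm = 87*0.69 + 8*0.31 = $62.51/kg

$62.51/kg


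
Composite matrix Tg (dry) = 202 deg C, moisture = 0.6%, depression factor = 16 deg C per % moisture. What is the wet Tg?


Tg_wet = Tg_dry - k*moisture = 202 - 16*0.6 = 192.4 deg C

192.4 deg C


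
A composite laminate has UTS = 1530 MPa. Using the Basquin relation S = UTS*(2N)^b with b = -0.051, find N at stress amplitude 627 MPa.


N = 0.5 * (S/UTS)^(1/b) = 0.5 * (627/1530)^(1/-0.051) = 1.9748e+07 cycles

1.9748e+07 cycles


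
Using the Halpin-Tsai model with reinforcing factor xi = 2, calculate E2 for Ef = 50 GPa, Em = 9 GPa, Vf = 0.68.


eta = (Ef/Em - 1)/(Ef/Em + xi) = (5.5556 - 1)/(5.5556 + 2) = 0.6029
E2 = Em*(1+xi*eta*Vf)/(1-eta*Vf) = 27.76 GPa

27.76 GPa


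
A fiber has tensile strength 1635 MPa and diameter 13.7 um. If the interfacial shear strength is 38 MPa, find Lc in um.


Lc = sigma_f * d / (2 * tau_i) = 1635 * 13.7 / (2 * 38) = 294.7 um

294.7 um


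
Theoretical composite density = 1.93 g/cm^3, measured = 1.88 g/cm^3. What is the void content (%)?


Void% = (rho_theo - rho_actual)/rho_theo * 100 = (1.93 - 1.88)/1.93 * 100 = 2.59%

2.59%


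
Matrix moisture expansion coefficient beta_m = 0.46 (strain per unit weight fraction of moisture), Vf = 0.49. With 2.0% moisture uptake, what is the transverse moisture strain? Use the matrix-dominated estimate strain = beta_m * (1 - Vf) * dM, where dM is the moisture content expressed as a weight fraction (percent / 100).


dM = 2.0/100 = 0.02
strain = beta_m * (1-Vf) * dM = 0.46 * 0.51 * 0.02 = 0.004692

0.004692


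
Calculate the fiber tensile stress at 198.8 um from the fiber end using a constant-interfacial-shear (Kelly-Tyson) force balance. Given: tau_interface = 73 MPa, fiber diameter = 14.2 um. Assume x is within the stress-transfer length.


Force balance: sigma_f * (pi*d^2/4) = tau * (pi*d) * x  ->  sigma_f = 4 * tau * x / d
sigma_f = 4 * 73 * 198.8 / 14.2 = 4088.0 MPa

4088.0 MPa


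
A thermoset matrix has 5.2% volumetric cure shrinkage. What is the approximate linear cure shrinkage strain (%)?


Linear shrinkage ≈ vol_shrink/3 = 5.2/3 = 1.733%

1.733%


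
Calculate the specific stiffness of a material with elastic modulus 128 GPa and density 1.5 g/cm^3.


Specific stiffness = E/rho = 128/1.5 = 85.3 GPa/(g/cm^3)

85.3 GPa/(g/cm^3)


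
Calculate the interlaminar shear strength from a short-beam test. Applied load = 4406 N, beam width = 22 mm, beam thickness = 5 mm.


ILSS = 3F/(4bh) = 3*4406/(4*22*5) = 30.04 MPa

30.04 MPa


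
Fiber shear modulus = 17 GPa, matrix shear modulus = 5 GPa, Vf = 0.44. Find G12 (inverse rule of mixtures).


1/G12 = Vf/Gf + (1-Vf)/Gm = 0.44/17 + 0.56/5
G12 = 7.25 GPa

7.25 GPa


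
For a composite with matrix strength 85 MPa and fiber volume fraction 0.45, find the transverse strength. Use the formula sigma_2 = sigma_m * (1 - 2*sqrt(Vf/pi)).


factor = 1 - 2*sqrt(0.45/pi) = 0.2431
sigma_2 = 85 * 0.2431 = 20.66 MPa

20.66 MPa


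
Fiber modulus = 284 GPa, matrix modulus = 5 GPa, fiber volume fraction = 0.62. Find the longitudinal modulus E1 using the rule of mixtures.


E1 = Ef*Vf + Em*(1-Vf) = 284*0.62 + 5*0.38 = 177.98 GPa

177.98 GPa


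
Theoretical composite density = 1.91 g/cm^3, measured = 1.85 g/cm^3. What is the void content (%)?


Void% = (rho_theo - rho_actual)/rho_theo * 100 = (1.91 - 1.85)/1.91 * 100 = 3.14%

3.14%


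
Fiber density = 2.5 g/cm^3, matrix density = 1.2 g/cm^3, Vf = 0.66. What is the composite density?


rho_c = rho_f*Vf + rho_m*(1-Vf) = 2.5*0.66 + 1.2*0.34 = 2.058 g/cm^3

2.058 g/cm^3


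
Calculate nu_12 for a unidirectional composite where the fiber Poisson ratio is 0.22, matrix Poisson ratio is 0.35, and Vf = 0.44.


nu_12 = nu_f*Vf + nu_m*(1-Vf) = 0.22*0.44 + 0.35*0.56 = 0.2928

0.2928


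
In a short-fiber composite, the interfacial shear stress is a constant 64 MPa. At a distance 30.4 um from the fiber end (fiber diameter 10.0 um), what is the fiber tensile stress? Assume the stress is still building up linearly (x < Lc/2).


Force balance: sigma_f * (pi*d^2/4) = tau * (pi*d) * x  ->  sigma_f = 4 * tau * x / d
sigma_f = 4 * 64 * 30.4 / 10.0 = 778.2 MPa

778.2 MPa


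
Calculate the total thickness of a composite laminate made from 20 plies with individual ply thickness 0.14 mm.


h = n * t_ply = 20 * 0.14 = 2.8 mm

2.8 mm
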